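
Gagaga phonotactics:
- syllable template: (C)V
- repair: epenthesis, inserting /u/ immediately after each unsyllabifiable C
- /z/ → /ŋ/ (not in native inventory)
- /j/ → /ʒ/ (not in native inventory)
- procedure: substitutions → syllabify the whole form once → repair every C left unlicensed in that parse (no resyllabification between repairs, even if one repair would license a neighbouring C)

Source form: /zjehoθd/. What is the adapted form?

ŋuʒehoθudu

Substitution: /z/ → /ŋ/, /j/ → /ʒ/, giving /ŋʒehoθd/.
Under (C)V, the unsyllabifiable consonants are /ŋ/, /θ/, /d/ (no codas are permitted; onsets are limited to one consonant).
Inserting the epenthetic vowel yields /ŋ/ → /ŋu/, /θ/ → /θu/, /d/ → /du/.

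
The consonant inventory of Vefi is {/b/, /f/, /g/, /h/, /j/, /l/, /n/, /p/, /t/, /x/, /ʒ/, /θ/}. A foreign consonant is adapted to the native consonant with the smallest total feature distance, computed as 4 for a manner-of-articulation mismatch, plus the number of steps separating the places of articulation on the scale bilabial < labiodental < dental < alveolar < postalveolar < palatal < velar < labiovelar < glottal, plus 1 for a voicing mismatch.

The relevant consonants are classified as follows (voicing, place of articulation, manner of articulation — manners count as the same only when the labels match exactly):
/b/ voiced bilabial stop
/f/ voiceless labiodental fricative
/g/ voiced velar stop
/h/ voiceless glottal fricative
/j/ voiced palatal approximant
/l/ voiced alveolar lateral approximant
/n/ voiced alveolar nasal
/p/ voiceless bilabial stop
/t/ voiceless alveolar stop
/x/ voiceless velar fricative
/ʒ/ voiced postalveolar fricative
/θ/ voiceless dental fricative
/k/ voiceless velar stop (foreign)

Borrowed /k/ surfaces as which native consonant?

g

/g/ is closest: same manner (stop), place distance 0 (velar→velar), voicing differs (+1); total 1. Next closest is /t/ at distance 3.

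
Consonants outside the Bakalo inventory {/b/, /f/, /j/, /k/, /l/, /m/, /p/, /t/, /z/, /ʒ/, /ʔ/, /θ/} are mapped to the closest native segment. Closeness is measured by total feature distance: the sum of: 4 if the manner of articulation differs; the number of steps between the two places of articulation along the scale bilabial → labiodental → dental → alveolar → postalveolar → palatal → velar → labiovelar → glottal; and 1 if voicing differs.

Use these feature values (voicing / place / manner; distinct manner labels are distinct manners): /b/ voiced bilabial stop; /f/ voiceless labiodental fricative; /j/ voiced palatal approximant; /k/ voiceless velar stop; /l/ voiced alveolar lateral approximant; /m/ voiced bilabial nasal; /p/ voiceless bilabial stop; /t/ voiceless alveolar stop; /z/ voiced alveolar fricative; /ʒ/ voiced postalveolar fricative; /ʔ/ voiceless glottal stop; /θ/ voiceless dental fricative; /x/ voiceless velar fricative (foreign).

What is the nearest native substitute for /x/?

ʒ

/ʒ/ is closest: same manner (fricative), place distance 2 (velar→postalveolar), voicing differs (+1); total 3. Next closest is /k/ at distance 4.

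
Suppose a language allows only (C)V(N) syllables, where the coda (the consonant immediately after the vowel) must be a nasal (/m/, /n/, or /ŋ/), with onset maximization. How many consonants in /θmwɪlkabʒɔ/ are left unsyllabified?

4

Syllabifying with onset maximization leaves /θ/, /m/, /l/, /b/ stranded (only a nasal (/m/, /n/, or /ŋ/) is licensed in coda position; onsets are limited to one consonant).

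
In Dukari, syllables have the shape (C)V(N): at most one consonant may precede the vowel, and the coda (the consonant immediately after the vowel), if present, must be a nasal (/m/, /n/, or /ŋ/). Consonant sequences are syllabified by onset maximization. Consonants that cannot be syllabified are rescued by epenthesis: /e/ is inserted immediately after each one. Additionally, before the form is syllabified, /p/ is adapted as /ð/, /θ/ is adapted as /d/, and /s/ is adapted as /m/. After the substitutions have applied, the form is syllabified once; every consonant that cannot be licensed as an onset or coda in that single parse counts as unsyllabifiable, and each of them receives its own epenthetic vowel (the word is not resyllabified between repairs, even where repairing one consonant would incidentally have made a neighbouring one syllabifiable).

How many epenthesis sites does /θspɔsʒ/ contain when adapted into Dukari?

After substitution the input is /dmðɔmʒ/.
The unsyllabifiable consonants are /d/, /m/, /ʒ/; each receives one epenthetic vowel.

3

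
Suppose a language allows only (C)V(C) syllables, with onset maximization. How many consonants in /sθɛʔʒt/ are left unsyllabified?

3

Syllabifying with onset maximization leaves /s/, /ʒ/, /t/ stranded (at most one coda consonant is licensed; onsets are limited to one consonant).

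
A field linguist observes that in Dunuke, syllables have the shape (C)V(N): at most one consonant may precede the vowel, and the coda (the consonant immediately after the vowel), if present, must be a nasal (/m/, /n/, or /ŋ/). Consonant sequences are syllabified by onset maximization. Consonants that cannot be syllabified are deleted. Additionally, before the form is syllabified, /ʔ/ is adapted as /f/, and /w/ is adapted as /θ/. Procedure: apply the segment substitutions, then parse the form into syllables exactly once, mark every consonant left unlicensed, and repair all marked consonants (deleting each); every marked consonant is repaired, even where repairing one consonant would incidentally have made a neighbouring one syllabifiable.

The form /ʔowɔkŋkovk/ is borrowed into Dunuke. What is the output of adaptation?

foθɔko

Substitution: /ʔ/ → /f/, /w/ → /θ/, giving /foθɔkŋkovk/.
The consonants /k/, /ŋ/, /v/, /k/ cannot be parsed into a legal (C)V(N) syllable (only a nasal (/m/, /n/, or /ŋ/) is licensed in coda position; onsets are limited to one consonant).
Deletion applies to /k/, /ŋ/, /v/, /k/.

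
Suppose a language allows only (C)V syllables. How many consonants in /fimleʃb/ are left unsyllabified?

3

Under (C)V, the unsyllabifiable consonants are /m/, /ʃ/, /b/ (no codas are permitted; onsets are limited to one consonant).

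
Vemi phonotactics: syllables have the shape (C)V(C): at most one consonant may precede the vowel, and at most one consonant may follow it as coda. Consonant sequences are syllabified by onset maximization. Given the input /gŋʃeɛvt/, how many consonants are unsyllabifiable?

3

Under (C)V(C), the unsyllabifiable consonants are /g/, /ŋ/, /t/ (at most one coda consonant is licensed; onsets are limited to one consonant).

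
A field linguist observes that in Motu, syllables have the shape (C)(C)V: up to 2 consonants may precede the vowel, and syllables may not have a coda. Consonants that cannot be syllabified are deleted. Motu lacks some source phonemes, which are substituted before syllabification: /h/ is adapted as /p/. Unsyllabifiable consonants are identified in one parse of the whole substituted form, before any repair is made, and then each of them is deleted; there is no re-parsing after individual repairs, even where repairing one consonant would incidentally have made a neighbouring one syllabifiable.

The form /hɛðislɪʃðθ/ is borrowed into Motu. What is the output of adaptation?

pɛðislɪ

Substitution: /h/ → /p/, giving /pɛðislɪʃðθ/.
Under (C)(C)V, the unsyllabifiable consonants are /ʃ/, /ð/, /θ/ (no codas are permitted; onsets may contain at most 2 consonants).
Each unlicensed consonant is deleted: /ʃ/, /ð/, /θ/.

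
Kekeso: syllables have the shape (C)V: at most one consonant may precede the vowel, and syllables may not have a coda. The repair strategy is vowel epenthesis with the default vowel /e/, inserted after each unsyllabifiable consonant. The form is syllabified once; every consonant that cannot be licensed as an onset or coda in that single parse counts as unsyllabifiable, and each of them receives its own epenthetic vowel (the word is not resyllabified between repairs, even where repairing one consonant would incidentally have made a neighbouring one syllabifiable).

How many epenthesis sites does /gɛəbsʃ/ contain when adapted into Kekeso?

The unsyllabifiable consonants are /b/, /s/, /ʃ/; each receives one epenthetic vowel.

3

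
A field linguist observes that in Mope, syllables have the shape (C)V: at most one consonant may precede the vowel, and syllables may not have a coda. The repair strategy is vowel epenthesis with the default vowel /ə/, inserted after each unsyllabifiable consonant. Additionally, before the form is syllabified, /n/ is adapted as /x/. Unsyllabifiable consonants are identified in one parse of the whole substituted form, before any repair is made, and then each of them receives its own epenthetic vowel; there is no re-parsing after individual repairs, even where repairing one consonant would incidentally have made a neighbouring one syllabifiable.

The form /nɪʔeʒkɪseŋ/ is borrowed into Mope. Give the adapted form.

xɪʔeʒəkɪseŋə

Substitution: /n/ → /x/, giving /xɪʔeʒkɪseŋ/.
Syllabifying with onset maximization leaves /ʒ/, /ŋ/ stranded (no codas are permitted; onsets are limited to one consonant).
Each unlicensed consonant becomes the onset of a new syllable: /ʒ/ → /ʒə/, /ŋ/ → /ŋə/.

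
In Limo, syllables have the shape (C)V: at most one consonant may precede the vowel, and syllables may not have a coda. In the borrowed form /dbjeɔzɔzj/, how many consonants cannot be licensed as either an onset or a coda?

4

Under (C)V, the unsyllabifiable consonants are /d/, /b/, /z/, /j/ (no codas are permitted; onsets are limited to one consonant).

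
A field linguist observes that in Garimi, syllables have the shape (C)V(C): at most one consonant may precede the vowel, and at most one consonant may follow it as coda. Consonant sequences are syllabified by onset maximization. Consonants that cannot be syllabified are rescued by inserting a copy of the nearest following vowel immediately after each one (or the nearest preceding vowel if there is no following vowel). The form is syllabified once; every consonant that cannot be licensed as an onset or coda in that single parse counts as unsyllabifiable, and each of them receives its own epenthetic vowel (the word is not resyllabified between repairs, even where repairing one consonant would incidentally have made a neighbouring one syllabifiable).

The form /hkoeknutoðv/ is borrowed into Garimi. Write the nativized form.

hokoeknutoðvo

The consonants /h/, /v/ cannot be parsed into a legal (C)V(C) syllable (at most one coda consonant is licensed; onsets are limited to one consonant).
Each unlicensed consonant becomes the onset of a new syllable: /h/ → /ho/, /v/ → /vo/.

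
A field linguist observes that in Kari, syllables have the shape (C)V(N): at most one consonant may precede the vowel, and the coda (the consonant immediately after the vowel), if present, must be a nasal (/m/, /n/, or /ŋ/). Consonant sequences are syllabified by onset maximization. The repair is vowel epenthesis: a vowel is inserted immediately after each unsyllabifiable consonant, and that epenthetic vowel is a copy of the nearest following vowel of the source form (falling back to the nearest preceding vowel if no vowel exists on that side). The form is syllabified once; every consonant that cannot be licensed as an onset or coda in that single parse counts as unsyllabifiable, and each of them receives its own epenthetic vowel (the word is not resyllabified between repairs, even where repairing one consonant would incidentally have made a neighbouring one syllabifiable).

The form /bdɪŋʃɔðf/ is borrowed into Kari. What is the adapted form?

Under (C)V(N), the unsyllabifiable consonants are /b/, /ð/, /f/ (only a nasal (/m/, /n/, or /ŋ/) is licensed in coda position; onsets are limited to one consonant).
Epenthesis after each stranded consonant: /b/ → /bɪ/, /ð/ → /ðɔ/, /f/ → /fɔ/.

bɪdɪŋʃɔðɔfɔ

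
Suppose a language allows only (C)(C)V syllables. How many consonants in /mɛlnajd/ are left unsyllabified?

2

Under (C)(C)V, the unsyllabifiable consonants are /j/, /d/ (no codas are permitted; onsets may contain at most 2 consonants).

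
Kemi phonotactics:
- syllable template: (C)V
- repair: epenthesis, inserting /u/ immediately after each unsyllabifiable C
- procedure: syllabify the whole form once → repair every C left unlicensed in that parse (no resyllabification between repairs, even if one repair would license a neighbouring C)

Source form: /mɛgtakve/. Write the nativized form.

Syllabifying with onset maximization leaves /g/, /k/ stranded (no codas are permitted; onsets are limited to one consonant).
Inserting the epenthetic vowel yields /g/ → /gu/, /k/ → /ku/.

mɛgutakuve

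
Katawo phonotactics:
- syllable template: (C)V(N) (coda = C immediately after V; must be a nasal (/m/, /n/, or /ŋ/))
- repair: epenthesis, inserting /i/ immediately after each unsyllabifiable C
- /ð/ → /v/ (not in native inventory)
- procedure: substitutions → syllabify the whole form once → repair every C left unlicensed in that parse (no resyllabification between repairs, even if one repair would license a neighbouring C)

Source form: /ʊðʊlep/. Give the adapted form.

ʊvʊlepi

Substitution: /ð/ → /v/, giving /ʊvʊlep/.
The consonants /p/ cannot be parsed into a legal (C)V(N) syllable (only a nasal (/m/, /n/, or /ŋ/) is licensed in coda position; onsets are limited to one consonant).
Each unlicensed consonant becomes the onset of a new syllable: /p/ → /pi/.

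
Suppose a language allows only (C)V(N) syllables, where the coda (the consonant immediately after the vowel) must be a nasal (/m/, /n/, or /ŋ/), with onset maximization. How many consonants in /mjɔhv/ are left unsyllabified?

Syllabifying with onset maximization leaves /m/, /h/, /v/ stranded (only a nasal (/m/, /n/, or /ŋ/) is licensed in coda position; onsets are limited to one consonant).

3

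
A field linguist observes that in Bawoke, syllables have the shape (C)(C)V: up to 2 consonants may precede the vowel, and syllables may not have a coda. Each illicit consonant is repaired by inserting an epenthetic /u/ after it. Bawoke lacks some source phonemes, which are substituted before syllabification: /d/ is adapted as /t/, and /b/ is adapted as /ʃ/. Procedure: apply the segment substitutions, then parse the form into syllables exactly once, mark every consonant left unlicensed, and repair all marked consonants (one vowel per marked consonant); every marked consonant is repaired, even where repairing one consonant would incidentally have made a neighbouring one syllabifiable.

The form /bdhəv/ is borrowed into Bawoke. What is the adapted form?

ʃuthəvu

Substitution: /b/ → /ʃ/, /d/ → /t/, giving /ʃthəv/.
Syllabifying with onset maximization leaves /ʃ/, /v/ stranded (no codas are permitted; onsets may contain at most 2 consonants).
Inserting the epenthetic vowel yields /ʃ/ → /ʃu/, /v/ → /vu/.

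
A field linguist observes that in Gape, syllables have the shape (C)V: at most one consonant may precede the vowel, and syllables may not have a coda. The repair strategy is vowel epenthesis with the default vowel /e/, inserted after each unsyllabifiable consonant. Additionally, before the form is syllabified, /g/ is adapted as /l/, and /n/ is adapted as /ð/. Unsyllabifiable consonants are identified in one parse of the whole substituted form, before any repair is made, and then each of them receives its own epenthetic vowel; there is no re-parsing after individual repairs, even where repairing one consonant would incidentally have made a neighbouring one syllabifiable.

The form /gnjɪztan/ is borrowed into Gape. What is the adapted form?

leðejɪzetaðe

Substitution: /g/ → /l/, /n/ → /ð/, giving /lðjɪztað/.
Syllabifying with onset maximization leaves /l/, /ð/, /z/, /ð/ stranded (no codas are permitted; onsets are limited to one consonant).
Each unlicensed consonant becomes the onset of a new syllable: /l/ → /le/, /ð/ → /ðe/, /z/ → /ze/, /ð/ → /ðe/.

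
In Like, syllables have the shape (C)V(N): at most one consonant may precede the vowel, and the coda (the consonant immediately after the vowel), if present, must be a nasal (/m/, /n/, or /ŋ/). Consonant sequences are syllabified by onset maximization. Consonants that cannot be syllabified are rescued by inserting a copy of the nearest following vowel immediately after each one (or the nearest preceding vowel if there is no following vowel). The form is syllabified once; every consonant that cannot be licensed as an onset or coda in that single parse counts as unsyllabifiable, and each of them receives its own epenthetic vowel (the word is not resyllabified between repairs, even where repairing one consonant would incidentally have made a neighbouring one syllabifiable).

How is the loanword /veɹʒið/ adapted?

veɹiʒiði

Under (C)V(N), the unsyllabifiable consonants are /ɹ/, /ð/ (only a nasal (/m/, /n/, or /ŋ/) is licensed in coda position; onsets are limited to one consonant).
Inserting the epenthetic vowel yields /ɹ/ → /ɹi/, /ð/ → /ði/.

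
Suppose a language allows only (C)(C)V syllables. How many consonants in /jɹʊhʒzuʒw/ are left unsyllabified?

The consonants /h/, /ʒ/, /w/ cannot be parsed into a legal (C)(C)V syllable (no codas are permitted; onsets may contain at most 2 consonants).

3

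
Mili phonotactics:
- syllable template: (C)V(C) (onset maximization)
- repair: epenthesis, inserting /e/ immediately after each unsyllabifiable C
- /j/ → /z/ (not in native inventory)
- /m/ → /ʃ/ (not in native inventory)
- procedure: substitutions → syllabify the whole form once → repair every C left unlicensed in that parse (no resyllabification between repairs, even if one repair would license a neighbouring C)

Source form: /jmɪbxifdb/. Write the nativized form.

Substitution: /j/ → /z/, /m/ → /ʃ/, giving /zʃɪbxifdb/.
The consonants /z/, /d/, /b/ cannot be parsed into a legal (C)V(C) syllable (at most one coda consonant is licensed; onsets are limited to one consonant).
Epenthesis after each stranded consonant: /z/ → /ze/, /d/ → /de/, /b/ → /be/.

zeʃɪbxifdebe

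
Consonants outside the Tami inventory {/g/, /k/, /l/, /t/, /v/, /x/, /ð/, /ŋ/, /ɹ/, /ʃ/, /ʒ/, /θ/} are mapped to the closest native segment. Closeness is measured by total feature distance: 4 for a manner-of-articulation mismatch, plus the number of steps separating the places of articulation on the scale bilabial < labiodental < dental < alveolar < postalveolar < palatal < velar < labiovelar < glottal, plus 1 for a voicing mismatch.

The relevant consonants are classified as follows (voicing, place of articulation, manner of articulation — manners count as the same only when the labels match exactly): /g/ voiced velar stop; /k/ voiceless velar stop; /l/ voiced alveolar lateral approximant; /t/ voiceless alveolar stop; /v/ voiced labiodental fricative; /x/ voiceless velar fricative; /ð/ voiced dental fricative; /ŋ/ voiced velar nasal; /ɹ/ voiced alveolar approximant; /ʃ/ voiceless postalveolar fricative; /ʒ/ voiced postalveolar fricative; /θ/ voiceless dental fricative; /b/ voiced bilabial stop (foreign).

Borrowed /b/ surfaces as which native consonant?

t

/t/ is closest: same manner (stop), place distance 3 (bilabial→alveolar), voicing differs (+1); total 4. Next closest is /v/ at distance 5.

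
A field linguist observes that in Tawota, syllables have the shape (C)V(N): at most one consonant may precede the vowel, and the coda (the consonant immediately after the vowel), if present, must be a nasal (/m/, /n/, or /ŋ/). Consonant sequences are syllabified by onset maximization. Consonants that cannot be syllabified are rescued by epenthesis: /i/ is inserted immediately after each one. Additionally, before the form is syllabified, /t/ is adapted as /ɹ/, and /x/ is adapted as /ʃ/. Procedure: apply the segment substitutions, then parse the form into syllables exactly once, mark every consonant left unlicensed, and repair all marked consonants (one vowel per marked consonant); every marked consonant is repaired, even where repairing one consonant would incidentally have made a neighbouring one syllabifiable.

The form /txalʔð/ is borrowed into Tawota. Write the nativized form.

Substitution: /t/ → /ɹ/, /x/ → /ʃ/, giving /ɹʃalʔð/.
Under (C)V(N), the unsyllabifiable consonants are /ɹ/, /l/, /ʔ/, /ð/ (only a nasal (/m/, /n/, or /ŋ/) is licensed in coda position; onsets are limited to one consonant).
Inserting the epenthetic vowel yields /ɹ/ → /ɹi/, /l/ → /li/, /ʔ/ → /ʔi/, /ð/ → /ði/.

ɹiʃaliʔiði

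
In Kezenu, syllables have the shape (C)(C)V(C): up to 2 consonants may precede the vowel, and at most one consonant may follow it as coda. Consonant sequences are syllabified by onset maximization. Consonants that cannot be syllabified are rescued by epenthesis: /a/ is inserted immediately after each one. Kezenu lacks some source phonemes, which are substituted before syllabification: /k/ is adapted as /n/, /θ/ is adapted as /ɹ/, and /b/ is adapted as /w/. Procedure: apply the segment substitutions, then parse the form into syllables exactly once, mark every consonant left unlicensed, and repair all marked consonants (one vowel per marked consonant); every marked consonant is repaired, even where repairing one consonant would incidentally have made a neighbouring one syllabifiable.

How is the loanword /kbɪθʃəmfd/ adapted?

Substitution: /k/ → /n/, /b/ → /w/, /θ/ → /ɹ/, giving /nwɪɹʃəmfd/.
The consonants /f/, /d/ cannot be parsed into a legal (C)(C)V(C) syllable (at most one coda consonant is licensed; onsets may contain at most 2 consonants).
Inserting the epenthetic vowel yields /f/ → /fa/, /d/ → /da/.

nwɪɹʃəmfada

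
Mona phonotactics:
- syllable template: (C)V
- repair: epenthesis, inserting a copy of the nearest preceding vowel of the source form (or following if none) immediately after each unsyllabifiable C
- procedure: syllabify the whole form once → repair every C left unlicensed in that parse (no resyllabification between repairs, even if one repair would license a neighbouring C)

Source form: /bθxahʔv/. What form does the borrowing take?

Under (C)V, the unsyllabifiable consonants are /b/, /θ/, /h/, /ʔ/, /v/ (no codas are permitted; onsets are limited to one consonant).
Inserting the epenthetic vowel yields /b/ → /ba/, /θ/ → /θa/, /h/ → /ha/, /ʔ/ → /ʔa/, /v/ → /va/.

baθaxahaʔava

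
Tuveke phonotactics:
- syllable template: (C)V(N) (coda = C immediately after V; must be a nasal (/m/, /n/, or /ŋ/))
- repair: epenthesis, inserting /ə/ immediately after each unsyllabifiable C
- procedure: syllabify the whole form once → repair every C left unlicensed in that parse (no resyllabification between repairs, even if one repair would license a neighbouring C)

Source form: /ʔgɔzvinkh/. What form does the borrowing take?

The consonants /ʔ/, /z/, /k/, /h/ cannot be parsed into a legal (C)V(N) syllable (only a nasal (/m/, /n/, or /ŋ/) is licensed in coda position; onsets are limited to one consonant).
Inserting the epenthetic vowel yields /ʔ/ → /ʔə/, /z/ → /zə/, /k/ → /kə/, /h/ → /hə/.

ʔəgɔzəvinkəhə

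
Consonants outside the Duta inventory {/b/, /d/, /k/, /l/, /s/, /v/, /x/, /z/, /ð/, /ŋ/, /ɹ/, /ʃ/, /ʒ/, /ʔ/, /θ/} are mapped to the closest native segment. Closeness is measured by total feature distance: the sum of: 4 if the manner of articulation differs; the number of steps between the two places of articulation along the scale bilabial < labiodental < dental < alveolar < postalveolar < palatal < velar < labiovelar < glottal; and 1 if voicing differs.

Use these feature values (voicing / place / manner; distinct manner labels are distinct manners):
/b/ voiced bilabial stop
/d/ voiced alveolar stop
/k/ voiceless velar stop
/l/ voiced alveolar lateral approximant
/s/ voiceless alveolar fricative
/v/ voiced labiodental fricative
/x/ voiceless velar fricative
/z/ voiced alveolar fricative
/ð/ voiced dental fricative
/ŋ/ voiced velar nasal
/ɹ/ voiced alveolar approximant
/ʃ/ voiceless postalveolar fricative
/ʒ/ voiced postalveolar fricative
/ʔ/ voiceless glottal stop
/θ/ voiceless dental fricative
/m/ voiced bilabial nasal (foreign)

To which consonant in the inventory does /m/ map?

b

/b/ is closest: manner differs (nasal→stop, +4), place distance 0 (bilabial→bilabial), same voicing; total 4. Next closest is /v/ at distance 5.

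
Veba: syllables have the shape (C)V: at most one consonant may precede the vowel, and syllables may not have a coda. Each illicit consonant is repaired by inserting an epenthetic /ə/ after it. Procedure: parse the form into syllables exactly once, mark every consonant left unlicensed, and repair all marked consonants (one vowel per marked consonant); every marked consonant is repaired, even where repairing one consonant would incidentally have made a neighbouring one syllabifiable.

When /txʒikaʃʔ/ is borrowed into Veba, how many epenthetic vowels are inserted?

4

The unsyllabifiable consonants are /t/, /x/, /ʃ/, /ʔ/; each receives one epenthetic vowel.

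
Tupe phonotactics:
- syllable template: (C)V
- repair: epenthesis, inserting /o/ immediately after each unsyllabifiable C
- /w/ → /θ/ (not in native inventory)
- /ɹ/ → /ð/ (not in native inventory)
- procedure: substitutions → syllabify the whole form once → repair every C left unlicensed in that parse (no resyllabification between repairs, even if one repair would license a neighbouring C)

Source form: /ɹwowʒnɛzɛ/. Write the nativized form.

ðoθoθoʒonɛzɛ

Substitution: /ɹ/ → /ð/, /w/ → /θ/, giving /ðθoθʒnɛzɛ/.
The consonants /ð/, /θ/, /ʒ/ cannot be parsed into a legal (C)V syllable (no codas are permitted; onsets are limited to one consonant).
Each unlicensed consonant becomes the onset of a new syllable: /ð/ → /ðo/, /θ/ → /θo/, /ʒ/ → /ʒo/.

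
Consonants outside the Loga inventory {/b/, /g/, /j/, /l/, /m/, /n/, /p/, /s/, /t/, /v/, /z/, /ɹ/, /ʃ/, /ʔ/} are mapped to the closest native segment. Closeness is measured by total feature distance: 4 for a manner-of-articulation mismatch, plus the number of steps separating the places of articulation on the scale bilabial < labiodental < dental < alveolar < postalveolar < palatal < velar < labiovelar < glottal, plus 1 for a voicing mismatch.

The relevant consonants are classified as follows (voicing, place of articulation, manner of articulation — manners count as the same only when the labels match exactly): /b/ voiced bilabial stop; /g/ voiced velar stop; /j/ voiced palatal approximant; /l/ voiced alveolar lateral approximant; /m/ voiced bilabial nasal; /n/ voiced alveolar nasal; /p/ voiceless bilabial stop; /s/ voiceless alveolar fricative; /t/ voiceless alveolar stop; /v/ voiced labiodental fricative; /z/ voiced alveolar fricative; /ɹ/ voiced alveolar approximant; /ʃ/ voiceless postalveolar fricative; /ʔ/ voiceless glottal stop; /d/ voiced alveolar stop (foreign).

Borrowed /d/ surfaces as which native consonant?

/t/ is closest: same manner (stop), place distance 0 (alveolar→alveolar), voicing differs (+1); total 1. Next closest is /b/ at distance 3.

t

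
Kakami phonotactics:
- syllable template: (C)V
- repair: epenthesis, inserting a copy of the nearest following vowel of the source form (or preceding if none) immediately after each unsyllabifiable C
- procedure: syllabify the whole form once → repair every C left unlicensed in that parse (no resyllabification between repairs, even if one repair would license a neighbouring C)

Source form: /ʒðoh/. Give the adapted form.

ʒoðoho

Syllabifying with onset maximization leaves /ʒ/, /h/ stranded (no codas are permitted; onsets are limited to one consonant).
Epenthesis after each stranded consonant: /ʒ/ → /ʒo/, /h/ → /ho/.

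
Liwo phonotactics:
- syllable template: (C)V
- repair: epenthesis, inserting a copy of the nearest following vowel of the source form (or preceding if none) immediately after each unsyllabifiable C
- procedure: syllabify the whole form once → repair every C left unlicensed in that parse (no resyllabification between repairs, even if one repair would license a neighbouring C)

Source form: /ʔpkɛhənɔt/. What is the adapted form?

ʔɛpɛkɛhənɔtɔ

The consonants /ʔ/, /p/, /t/ cannot be parsed into a legal (C)V syllable (no codas are permitted; onsets are limited to one consonant).
Each unlicensed consonant becomes the onset of a new syllable: /ʔ/ → /ʔɛ/, /p/ → /pɛ/, /t/ → /tɔ/.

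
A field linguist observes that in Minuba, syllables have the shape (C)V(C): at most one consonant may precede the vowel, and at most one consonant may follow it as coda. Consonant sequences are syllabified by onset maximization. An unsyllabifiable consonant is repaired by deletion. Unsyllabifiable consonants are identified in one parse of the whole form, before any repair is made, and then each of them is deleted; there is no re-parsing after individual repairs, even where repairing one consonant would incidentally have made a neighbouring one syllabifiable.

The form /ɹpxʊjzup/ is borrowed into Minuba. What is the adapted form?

The consonants /ɹ/, /p/ cannot be parsed into a legal (C)V(C) syllable (at most one coda consonant is licensed; onsets are limited to one consonant).
Deleting the stranded consonants removes /ɹ/, /p/.

xʊjzup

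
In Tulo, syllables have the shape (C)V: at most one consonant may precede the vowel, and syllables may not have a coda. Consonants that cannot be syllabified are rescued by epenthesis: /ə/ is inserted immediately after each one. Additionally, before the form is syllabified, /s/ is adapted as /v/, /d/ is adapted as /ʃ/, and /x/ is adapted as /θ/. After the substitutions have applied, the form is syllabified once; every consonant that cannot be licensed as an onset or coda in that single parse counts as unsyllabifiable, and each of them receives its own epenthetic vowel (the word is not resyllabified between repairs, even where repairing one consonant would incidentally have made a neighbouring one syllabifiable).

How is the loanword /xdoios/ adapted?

θəʃoiovə

Substitution: /x/ → /θ/, /d/ → /ʃ/, /s/ → /v/, giving /θʃoiov/.
Syllabifying with onset maximization leaves /θ/, /v/ stranded (no codas are permitted; onsets are limited to one consonant).
Inserting the epenthetic vowel yields /θ/ → /θə/, /v/ → /və/.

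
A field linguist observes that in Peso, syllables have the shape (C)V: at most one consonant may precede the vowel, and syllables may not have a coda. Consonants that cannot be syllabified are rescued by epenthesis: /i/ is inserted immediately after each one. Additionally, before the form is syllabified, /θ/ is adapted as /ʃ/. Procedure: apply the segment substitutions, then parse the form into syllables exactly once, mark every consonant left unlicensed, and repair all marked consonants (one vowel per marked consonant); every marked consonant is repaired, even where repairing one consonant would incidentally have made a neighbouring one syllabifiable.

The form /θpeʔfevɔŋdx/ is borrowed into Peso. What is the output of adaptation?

Substitution: /θ/ → /ʃ/, giving /ʃpeʔfevɔŋdx/.
The consonants /ʃ/, /ʔ/, /ŋ/, /d/, /x/ cannot be parsed into a legal (C)V syllable (no codas are permitted; onsets are limited to one consonant).
Epenthesis after each stranded consonant: /ʃ/ → /ʃi/, /ʔ/ → /ʔi/, /ŋ/ → /ŋi/, /d/ → /di/, /x/ → /xi/.

ʃipeʔifevɔŋidixi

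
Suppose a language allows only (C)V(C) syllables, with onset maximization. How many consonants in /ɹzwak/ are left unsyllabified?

Under (C)V(C), the unsyllabifiable consonants are /ɹ/, /z/ (at most one coda consonant is licensed; onsets are limited to one consonant).

2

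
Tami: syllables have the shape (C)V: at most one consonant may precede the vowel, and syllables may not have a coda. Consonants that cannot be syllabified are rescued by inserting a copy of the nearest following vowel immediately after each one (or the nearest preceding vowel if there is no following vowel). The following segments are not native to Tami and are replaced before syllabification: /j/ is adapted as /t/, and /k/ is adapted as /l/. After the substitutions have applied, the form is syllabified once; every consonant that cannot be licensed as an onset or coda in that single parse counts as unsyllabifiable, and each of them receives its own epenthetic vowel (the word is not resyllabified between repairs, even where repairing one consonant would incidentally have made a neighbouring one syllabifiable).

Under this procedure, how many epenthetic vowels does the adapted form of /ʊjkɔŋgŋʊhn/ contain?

After substitution the input is /ʊtlɔŋgŋʊhn/.
The unsyllabifiable consonants are /t/, /ŋ/, /g/, /h/, /n/; each receives one epenthetic vowel.

5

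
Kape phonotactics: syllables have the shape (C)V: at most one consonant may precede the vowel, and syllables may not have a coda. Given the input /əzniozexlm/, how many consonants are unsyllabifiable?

The consonants /z/, /x/, /l/, /m/ cannot be parsed into a legal (C)V syllable (no codas are permitted; onsets are limited to one consonant).

4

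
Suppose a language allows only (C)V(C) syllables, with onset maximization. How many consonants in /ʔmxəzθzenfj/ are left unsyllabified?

Under (C)V(C), the unsyllabifiable consonants are /ʔ/, /m/, /θ/, /f/, /j/ (at most one coda consonant is licensed; onsets are limited to one consonant).

5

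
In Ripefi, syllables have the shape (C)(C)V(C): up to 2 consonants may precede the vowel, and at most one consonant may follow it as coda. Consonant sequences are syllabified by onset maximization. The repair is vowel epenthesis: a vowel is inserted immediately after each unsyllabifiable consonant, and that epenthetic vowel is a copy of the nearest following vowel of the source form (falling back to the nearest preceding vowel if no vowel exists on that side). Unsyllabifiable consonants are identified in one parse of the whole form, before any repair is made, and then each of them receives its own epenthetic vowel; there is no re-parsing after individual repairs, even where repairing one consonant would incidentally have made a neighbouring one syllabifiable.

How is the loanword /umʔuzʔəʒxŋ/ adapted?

umʔuzʔəʒxəŋə

Syllabifying with onset maximization leaves /x/, /ŋ/ stranded (at most one coda consonant is licensed; onsets may contain at most 2 consonants).
Inserting the epenthetic vowel yields /x/ → /xə/, /ŋ/ → /ŋə/.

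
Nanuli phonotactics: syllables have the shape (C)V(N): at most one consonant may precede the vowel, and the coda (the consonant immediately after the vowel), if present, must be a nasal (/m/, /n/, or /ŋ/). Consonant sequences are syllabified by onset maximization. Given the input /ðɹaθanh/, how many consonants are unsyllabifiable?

Syllabifying with onset maximization leaves /ð/, /h/ stranded (only a nasal (/m/, /n/, or /ŋ/) is licensed in coda position; onsets are limited to one consonant).

2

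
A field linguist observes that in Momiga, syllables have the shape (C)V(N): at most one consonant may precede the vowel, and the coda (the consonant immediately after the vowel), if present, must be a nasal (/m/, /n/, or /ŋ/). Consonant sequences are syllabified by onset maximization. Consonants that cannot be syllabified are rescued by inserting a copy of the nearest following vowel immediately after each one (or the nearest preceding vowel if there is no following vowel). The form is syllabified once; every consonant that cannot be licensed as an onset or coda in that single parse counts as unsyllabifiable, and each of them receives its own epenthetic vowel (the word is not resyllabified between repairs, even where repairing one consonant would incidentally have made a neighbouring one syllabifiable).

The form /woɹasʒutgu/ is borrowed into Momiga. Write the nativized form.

woɹasuʒutugu

Syllabifying with onset maximization leaves /s/, /t/ stranded (only a nasal (/m/, /n/, or /ŋ/) is licensed in coda position; onsets are limited to one consonant).
Each unlicensed consonant becomes the onset of a new syllable: /s/ → /su/, /t/ → /tu/.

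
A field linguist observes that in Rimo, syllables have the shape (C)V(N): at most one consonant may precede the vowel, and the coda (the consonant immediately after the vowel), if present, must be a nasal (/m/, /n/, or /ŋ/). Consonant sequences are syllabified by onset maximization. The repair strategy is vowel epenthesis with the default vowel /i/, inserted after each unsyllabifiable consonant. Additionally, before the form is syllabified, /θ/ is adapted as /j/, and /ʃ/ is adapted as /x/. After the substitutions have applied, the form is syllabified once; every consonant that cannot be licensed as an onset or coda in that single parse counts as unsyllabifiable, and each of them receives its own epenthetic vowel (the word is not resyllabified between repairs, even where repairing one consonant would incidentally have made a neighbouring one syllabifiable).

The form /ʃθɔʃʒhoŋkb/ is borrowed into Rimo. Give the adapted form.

Substitution: /ʃ/ → /x/, /θ/ → /j/, giving /xjɔxʒhoŋkb/.
Syllabifying with onset maximization leaves /x/, /x/, /ʒ/, /k/, /b/ stranded (only a nasal (/m/, /n/, or /ŋ/) is licensed in coda position; onsets are limited to one consonant).
Epenthesis after each stranded consonant: /x/ → /xi/, /x/ → /xi/, /ʒ/ → /ʒi/, /k/ → /ki/, /b/ → /bi/.

xijɔxiʒihoŋkibi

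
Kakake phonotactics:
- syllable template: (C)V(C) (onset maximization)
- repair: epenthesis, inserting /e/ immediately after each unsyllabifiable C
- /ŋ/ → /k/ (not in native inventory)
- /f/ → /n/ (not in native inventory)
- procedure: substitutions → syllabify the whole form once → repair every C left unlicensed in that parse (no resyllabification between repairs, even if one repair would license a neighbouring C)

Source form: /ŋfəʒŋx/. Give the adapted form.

kenəʒkexe

Substitution: /ŋ/ → /k/, /f/ → /n/, giving /knəʒkx/.
Under (C)V(C), the unsyllabifiable consonants are /k/, /k/, /x/ (at most one coda consonant is licensed; onsets are limited to one consonant).
Epenthesis after each stranded consonant: /k/ → /ke/, /k/ → /ke/, /x/ → /xe/.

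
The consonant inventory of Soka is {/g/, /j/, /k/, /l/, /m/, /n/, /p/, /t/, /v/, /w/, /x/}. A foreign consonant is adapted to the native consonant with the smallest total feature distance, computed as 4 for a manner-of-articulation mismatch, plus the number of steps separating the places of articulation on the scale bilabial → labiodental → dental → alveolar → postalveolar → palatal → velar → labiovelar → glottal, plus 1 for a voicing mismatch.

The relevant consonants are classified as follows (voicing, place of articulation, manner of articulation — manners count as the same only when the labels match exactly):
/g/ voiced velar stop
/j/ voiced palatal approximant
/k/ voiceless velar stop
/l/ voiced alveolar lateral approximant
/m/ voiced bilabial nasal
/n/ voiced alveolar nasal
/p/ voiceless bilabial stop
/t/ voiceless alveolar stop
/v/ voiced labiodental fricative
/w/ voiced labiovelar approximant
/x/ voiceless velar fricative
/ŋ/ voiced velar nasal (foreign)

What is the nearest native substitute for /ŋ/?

n

/n/ is closest: same manner (nasal), place distance 3 (velar→alveolar), same voicing; total 3. Next closest is /g/ at distance 4.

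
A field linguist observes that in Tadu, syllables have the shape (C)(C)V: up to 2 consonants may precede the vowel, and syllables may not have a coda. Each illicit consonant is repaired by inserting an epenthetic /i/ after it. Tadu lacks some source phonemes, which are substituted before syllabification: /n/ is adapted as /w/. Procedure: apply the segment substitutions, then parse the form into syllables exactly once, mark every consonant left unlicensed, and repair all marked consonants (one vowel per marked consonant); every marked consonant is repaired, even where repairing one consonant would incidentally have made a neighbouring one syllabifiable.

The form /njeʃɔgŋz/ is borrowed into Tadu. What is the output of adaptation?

Substitution: /n/ → /w/, giving /wjeʃɔgŋz/.
Under (C)(C)V, the unsyllabifiable consonants are /g/, /ŋ/, /z/ (no codas are permitted; onsets may contain at most 2 consonants).
Inserting the epenthetic vowel yields /g/ → /gi/, /ŋ/ → /ŋi/, /z/ → /zi/.

wjeʃɔgiŋizi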